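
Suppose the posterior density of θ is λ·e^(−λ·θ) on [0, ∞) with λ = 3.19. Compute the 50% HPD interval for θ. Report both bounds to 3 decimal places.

[0.000, 0.217]

The exponential density is strictly decreasing on [0, ∞), so the HPD interval is anchored at 0: [0, q] with P(θ ≤ q) = 0.50.
q = −ln(1 − 0.50) / 3.19 = 0.6931 / 3.19 = 0.217.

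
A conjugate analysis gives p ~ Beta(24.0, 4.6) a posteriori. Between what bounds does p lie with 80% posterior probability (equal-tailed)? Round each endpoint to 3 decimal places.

[0.748, 0.920]

Posterior: Beta(24.0, 4.6).
Equal-tailed 80% interval: the 0.1 and 0.9 quantiles of Beta(24.0, 4.6).
Posterior mean ≈ 0.839, SD ≈ 0.068; a Normal approximation gives roughly [0.753, 0.926].
Exact: F⁻¹(0.1) = 0.748; F⁻¹(0.9) = 0.920.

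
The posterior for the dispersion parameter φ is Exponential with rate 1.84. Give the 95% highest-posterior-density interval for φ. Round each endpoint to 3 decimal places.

[0.000, 1.628]

The exponential density is strictly decreasing on [0, ∞), so the HPD interval is anchored at 0: [0, q] with P(φ ≤ q) = 0.95.
q = −ln(1 − 0.95) / 1.84 = 2.9957 / 1.84 = 1.628.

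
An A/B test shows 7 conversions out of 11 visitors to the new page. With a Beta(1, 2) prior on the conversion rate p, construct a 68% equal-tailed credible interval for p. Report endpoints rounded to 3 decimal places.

[0.440, 0.703]

Posterior: Beta(1+7, 2+4) = Beta(8, 6).
Equal-tailed 68% interval: the 0.16 and 0.84 quantiles of Beta(8, 6).
Posterior mean ≈ 0.571, SD ≈ 0.128; a Normal approximation gives roughly [0.444, 0.698].
Exact: F⁻¹(0.16) = 0.440; F⁻¹(0.84) = 0.703.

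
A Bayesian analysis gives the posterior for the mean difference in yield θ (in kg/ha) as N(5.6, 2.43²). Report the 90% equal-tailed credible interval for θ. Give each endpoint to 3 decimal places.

[1.603, 9.597]

The posterior is symmetric, so the 90% equal-tailed interval is θ = 5.6 ± z·2.43 with z = 1.645.
Half-width: 1.645 × 2.43 = 3.997.
5.6 − 3.997 = 1.603; 5.6 + 3.997 = 9.597.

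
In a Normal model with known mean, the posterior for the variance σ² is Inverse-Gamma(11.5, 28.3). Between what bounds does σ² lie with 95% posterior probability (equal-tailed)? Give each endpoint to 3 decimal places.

Inverse-Gamma(11.5, 28.3) quantiles: F⁻¹(0.025) and F⁻¹(0.975).
Equivalently, 1/σ² ~ Gamma(11.5, rate = 28.3); invert its 0.975 and 0.025 quantiles.
Posterior mean ≈ 2.695, SD ≈ 0.874; a Normal approximation gives roughly [0.981, 4.409].
Exact: lower = 1.487; upper = 4.842.

[1.487, 4.842]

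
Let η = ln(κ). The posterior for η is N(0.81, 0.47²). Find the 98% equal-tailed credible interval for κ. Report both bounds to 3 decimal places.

[0.753, 6.709]

On the log scale the 98% interval is 0.81 ± 2.326 × 0.47 = [-0.2834, 1.9034].
Exponentiate: [e^-0.2834, e^1.9034] = [0.753, 6.709].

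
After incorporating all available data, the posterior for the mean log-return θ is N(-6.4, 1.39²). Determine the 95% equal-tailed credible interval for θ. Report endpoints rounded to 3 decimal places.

The posterior is symmetric, so the 95% equal-tailed interval is θ = -6.4 ± z·1.39 with z = 1.960.
Half-width: 1.960 × 1.39 = 2.724.
-6.4 − 2.724 = -9.124; -6.4 + 2.724 = -3.676.

[-9.124, -3.676]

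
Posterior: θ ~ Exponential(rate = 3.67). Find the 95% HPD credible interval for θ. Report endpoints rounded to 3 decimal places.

[0.000, 0.816]

The exponential density is strictly decreasing on [0, ∞), so the HPD interval is anchored at 0: [0, q] with P(θ ≤ q) = 0.95.
q = −ln(1 − 0.95) / 3.67 = 2.9957 / 3.67 = 0.816.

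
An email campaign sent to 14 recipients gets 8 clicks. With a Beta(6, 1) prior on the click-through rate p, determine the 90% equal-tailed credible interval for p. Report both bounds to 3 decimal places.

Posterior: Beta(6+8, 1+6) = Beta(14, 7).
Equal-tailed 90% interval: the 0.05 and 0.95 quantiles of Beta(14, 7).
Posterior mean ≈ 0.667, SD ≈ 0.101; a Normal approximation gives roughly [0.501, 0.832].
Exact: F⁻¹(0.05) = 0.492; F⁻¹(0.95) = 0.823.

[0.492, 0.823]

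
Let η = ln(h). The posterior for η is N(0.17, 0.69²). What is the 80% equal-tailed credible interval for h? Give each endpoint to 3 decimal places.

On the log scale the 80% interval is 0.17 ± 1.282 × 0.69 = [-0.7143, 1.0543].
Exponentiate: [e^-0.7143, e^1.0543] = [0.490, 2.870].

[0.490, 2.870]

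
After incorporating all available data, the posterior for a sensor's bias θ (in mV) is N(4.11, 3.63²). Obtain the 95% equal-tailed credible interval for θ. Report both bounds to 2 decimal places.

[-3.00, 11.22]

The posterior is symmetric, so the 95% equal-tailed interval is θ = 4.11 ± z·3.63 with z = 1.960.
Half-width: 1.960 × 3.63 = 7.11.
4.11 − 7.11 = -3.00; 4.11 + 7.11 = 11.22.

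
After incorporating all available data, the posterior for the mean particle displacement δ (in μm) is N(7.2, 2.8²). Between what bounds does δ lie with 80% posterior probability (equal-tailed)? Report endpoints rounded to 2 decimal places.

[3.61, 10.79]

The posterior is symmetric, so the 80% equal-tailed interval is δ = 7.2 ± z·2.8 with z = 1.282.
Half-width: 1.282 × 2.8 = 3.59.
7.2 − 3.59 = 3.61; 7.2 + 3.59 = 10.79.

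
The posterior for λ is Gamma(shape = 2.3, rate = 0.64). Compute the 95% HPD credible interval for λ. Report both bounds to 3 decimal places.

[0.155, 8.229]

The posterior is unimodal and skewed, so the HPD interval has equal density at both endpoints and is the shortest 95% interval.
Solving f(0.155) = f(8.229) with F(8.229) − F(0.155) = 0.95 gives [0.155, 8.229].
For comparison, the equal-tailed interval is [0.535, 9.505]; the HPD is narrower and shifted toward the mode.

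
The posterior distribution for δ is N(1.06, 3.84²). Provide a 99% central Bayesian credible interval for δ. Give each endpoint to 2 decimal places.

The posterior is symmetric, so the 99% equal-tailed interval is δ = 1.06 ± z·3.84 with z = 2.576.
Half-width: 2.576 × 3.84 = 9.89.
1.06 − 9.89 = -8.83; 1.06 + 9.89 = 10.95.

[-8.83, 10.95]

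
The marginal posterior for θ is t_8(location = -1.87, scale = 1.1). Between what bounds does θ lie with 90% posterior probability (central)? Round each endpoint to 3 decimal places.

[-3.916, 0.176]

The t_8 distribution is symmetric; the 90% interval is -1.87 ± t·1.1 with t_{0.95,8} = 1.860.
Half-width: 1.860 × 1.1 = 2.046.
-1.87 − 2.046 = -3.916; -1.87 + 2.046 = 0.176.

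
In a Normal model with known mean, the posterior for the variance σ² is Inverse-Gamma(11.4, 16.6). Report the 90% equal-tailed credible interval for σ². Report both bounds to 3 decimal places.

[0.951, 2.566]

Inverse-Gamma(11.4, 16.6) quantiles: F⁻¹(0.05) and F⁻¹(0.95).
Equivalently, 1/σ² ~ Gamma(11.4, rate = 16.6); invert its 0.95 and 0.05 quantiles.
Posterior mean ≈ 1.596, SD ≈ 0.521; a Normal approximation gives roughly [0.740, 2.452].
Exact: lower = 0.951; upper = 2.566.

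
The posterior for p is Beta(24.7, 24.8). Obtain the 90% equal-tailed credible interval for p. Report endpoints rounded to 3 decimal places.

Posterior: Beta(24.7, 24.8).
Equal-tailed 90% interval: the 0.05 and 0.95 quantiles of Beta(24.7, 24.8).
Posterior mean ≈ 0.499, SD ≈ 0.070; a Normal approximation gives roughly [0.383, 0.615].
Exact: F⁻¹(0.05) = 0.383; F⁻¹(0.95) = 0.615.

[0.383, 0.615]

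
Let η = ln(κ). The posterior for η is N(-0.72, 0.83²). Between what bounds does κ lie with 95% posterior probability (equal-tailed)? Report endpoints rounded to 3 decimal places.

[0.096, 2.476]

On the log scale the 95% interval is -0.72 ± 1.960 × 0.83 = [-2.3468, 0.9068].
Exponentiate: [e^-2.3468, e^0.9068] = [0.096, 2.476].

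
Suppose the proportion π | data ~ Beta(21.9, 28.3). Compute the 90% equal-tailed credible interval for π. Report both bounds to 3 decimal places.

[0.324, 0.552]

Posterior: Beta(21.9, 28.3).
Equal-tailed 90% interval: the 0.05 and 0.95 quantiles of Beta(21.9, 28.3).
Posterior mean ≈ 0.436, SD ≈ 0.069; a Normal approximation gives roughly [0.322, 0.550].
Exact: F⁻¹(0.05) = 0.324; F⁻¹(0.95) = 0.552.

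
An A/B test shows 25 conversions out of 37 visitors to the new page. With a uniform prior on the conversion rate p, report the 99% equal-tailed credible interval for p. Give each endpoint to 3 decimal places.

[0.463, 0.839]

Posterior: Beta(1+25, 1+12) = Beta(26, 13).
Equal-tailed 99% interval: the 0.005 and 0.995 quantiles of Beta(26, 13).
Posterior mean ≈ 0.667, SD ≈ 0.075; a Normal approximation gives roughly [0.475, 0.859].
Exact: F⁻¹(0.005) = 0.463; F⁻¹(0.995) = 0.839.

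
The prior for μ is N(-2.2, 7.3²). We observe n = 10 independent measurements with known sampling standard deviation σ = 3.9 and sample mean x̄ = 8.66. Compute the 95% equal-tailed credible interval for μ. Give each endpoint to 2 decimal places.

Posterior precision = 1/7.3² + 10/3.9² = 0.0188 + 0.6575 = 0.6762, so posterior SD = 1.2161.
Posterior mean = (-2.2/7.3² + 10·8.66/3.9²) / 0.6762 = 8.3586.
Interval: 8.3586 ± 1.960 × 1.2161 → [5.98, 10.74].

[5.98, 10.74]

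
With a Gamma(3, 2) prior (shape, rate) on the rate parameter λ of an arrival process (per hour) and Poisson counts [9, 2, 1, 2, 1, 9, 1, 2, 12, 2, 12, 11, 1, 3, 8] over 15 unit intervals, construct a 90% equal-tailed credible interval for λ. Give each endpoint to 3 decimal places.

[3.822, 5.539]

Posterior: Gamma(3+76, 2+15) = Gamma(79, 17) (shape, rate).
Equal-tailed 90% interval: Gamma(79, 17) quantiles at 0.05 and 0.95.
Posterior mean ≈ 4.647, SD ≈ 0.523; a Normal approximation gives roughly [3.787, 5.507].
Exact: lower = 3.822; upper = 5.539.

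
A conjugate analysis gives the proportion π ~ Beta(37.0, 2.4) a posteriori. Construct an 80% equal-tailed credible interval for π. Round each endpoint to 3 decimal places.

Posterior: Beta(37.0, 2.4).
Equal-tailed 80% interval: the 0.1 and 0.9 quantiles of Beta(37.0, 2.4).
Posterior mean ≈ 0.939, SD ≈ 0.038; a Normal approximation gives roughly [0.891, 0.987].
Exact: F⁻¹(0.1) = 0.888; F⁻¹(0.9) = 0.980.

[0.888, 0.980]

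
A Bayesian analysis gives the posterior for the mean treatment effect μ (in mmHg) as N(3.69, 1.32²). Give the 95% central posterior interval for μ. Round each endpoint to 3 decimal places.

The posterior is symmetric, so the 95% equal-tailed interval is μ = 3.69 ± z·1.32 with z = 1.960.
Half-width: 1.960 × 1.32 = 2.587.
3.69 − 2.587 = 1.103; 3.69 + 2.587 = 6.277.

[1.103, 6.277]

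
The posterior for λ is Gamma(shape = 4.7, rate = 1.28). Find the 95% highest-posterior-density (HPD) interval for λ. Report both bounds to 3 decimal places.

The posterior is unimodal and skewed, so the HPD interval has equal density at both endpoints and is the shortest 95% interval.
Solving f(0.822) = f(7.024) with F(7.024) − F(0.822) = 0.95 gives [0.822, 7.024].
For comparison, the equal-tailed interval is [1.139, 7.660]; the HPD is narrower and shifted toward the mode.

[0.822, 7.024]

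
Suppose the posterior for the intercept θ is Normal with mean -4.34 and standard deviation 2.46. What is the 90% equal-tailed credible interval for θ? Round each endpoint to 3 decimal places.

[-8.386, -0.294]

The posterior is symmetric, so the 90% equal-tailed interval is θ = -4.34 ± z·2.46 with z = 1.645.
Half-width: 1.645 × 2.46 = 4.046.
-4.34 − 4.046 = -8.386; -4.34 + 4.046 = -0.294.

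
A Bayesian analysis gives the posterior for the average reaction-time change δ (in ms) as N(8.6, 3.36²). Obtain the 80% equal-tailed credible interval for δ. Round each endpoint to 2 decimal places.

The posterior is symmetric, so the 80% equal-tailed interval is δ = 8.6 ± z·3.36 with z = 1.282.
Half-width: 1.282 × 3.36 = 4.31.
8.6 − 4.31 = 4.29; 8.6 + 4.31 = 12.91.

[4.29, 12.91]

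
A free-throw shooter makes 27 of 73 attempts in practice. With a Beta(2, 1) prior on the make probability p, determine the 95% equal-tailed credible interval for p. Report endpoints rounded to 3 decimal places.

[0.276, 0.493]

Posterior: Beta(2+27, 1+46) = Beta(29, 47).
Equal-tailed 95% interval: the 0.025 and 0.975 quantiles of Beta(29, 47).
Posterior mean ≈ 0.382, SD ≈ 0.055; a Normal approximation gives roughly [0.273, 0.490].
Exact: F⁻¹(0.025) = 0.276; F⁻¹(0.975) = 0.493.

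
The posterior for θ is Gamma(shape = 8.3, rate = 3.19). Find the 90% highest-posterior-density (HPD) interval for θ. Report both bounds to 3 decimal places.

The posterior is unimodal and skewed, so the HPD interval has equal density at both endpoints and is the shortest 90% interval.
Solving f(1.153) = f(4.000) with F(4.000) − F(1.153) = 0.90 gives [1.153, 4.000].
For comparison, the equal-tailed interval is [1.315, 4.243]; the HPD is narrower and shifted toward the mode.

[1.153, 4.000]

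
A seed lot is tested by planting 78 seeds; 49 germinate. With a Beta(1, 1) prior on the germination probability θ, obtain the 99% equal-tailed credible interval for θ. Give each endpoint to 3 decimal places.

[0.482, 0.756]

Posterior: Beta(1+49, 1+29) = Beta(50, 30).
Equal-tailed 99% interval: the 0.005 and 0.995 quantiles of Beta(50, 30).
Posterior mean ≈ 0.625, SD ≈ 0.054; a Normal approximation gives roughly [0.486, 0.764].
Exact: F⁻¹(0.005) = 0.482; F⁻¹(0.995) = 0.756.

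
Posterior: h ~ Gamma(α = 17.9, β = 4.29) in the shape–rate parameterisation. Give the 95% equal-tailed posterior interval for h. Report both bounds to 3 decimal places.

[2.469, 6.316]

Posterior: Gamma(shape 17.9, rate 4.29).
Equal-tailed 95% interval: Gamma(17.9, 4.29) quantiles at 0.025 and 0.975.
Posterior mean ≈ 4.172, SD ≈ 0.986; a Normal approximation gives roughly [2.240, 6.105].
Exact: lower = 2.469; upper = 6.316.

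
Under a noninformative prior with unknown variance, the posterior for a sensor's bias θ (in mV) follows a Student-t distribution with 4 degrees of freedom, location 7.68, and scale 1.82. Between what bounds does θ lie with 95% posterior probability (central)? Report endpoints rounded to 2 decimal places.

The t_4 distribution is symmetric; the 95% interval is 7.68 ± t·1.82 with t_{0.975,4} = 2.776.
Half-width: 2.776 × 1.82 = 5.05.
7.68 − 5.05 = 2.63; 7.68 + 5.05 = 12.73.

[2.63, 12.73]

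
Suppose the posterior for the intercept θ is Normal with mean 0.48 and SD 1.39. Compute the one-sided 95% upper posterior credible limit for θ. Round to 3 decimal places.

Need U with P(θ ≤ U) = 0.95: U = 0.48 + z_{0.05}·1.39.
z = 1.645; U = 0.48 + 1.645 × 1.39 = 2.766.

2.766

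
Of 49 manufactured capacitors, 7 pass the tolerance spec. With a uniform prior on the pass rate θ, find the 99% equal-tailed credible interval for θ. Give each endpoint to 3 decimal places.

[0.054, 0.309]

Posterior: Beta(1+7, 1+42) = Beta(8, 43).
Equal-tailed 99% interval: the 0.005 and 0.995 quantiles of Beta(8, 43).
Posterior mean ≈ 0.157, SD ≈ 0.050; a Normal approximation gives roughly [0.027, 0.287].
Exact: F⁻¹(0.005) = 0.054; F⁻¹(0.995) = 0.309.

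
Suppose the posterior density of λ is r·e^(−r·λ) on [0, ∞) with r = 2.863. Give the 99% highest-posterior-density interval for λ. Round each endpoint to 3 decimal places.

The exponential density is strictly decreasing on [0, ∞), so the HPD interval is anchored at 0: [0, q] with P(λ ≤ q) = 0.99.
q = −ln(1 − 0.99) / 2.863 = 4.6052 / 2.863 = 1.609.

[0.000, 1.609]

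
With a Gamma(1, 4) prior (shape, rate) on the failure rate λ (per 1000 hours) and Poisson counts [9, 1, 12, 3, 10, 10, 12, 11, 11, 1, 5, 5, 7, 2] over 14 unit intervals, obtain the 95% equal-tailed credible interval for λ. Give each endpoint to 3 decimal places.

[4.520, 6.696]

Posterior: Gamma(1+99, 4+14) = Gamma(100, 18) (shape, rate).
Equal-tailed 95% interval: Gamma(100, 18) quantiles at 0.025 and 0.975.
Posterior mean ≈ 5.556, SD ≈ 0.556; a Normal approximation gives roughly [4.467, 6.644].
Exact: lower = 4.520; upper = 6.696.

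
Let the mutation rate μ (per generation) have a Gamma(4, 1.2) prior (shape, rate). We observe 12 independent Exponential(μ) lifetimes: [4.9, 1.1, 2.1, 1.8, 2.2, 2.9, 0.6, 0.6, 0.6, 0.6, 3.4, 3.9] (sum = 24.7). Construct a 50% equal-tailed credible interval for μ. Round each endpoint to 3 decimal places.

[0.508, 0.714]

Posterior: Gamma(4+12, 1.2+24.7) = Gamma(16, 25.9) (shape, rate).
Equal-tailed 50% interval: Gamma(16, 25.9) quantiles at 0.25 and 0.75.
Posterior mean ≈ 0.618, SD ≈ 0.154; a Normal approximation gives roughly [0.514, 0.722].
Exact: lower = 0.508; upper = 0.714.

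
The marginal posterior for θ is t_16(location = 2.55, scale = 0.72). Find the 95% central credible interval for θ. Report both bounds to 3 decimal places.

[1.024, 4.076]

The t_16 distribution is symmetric; the 95% interval is 2.55 ± t·0.72 with t_{0.975,16} = 2.120.
Half-width: 2.120 × 0.72 = 1.526.
2.55 − 1.526 = 1.024; 2.55 + 1.526 = 4.076.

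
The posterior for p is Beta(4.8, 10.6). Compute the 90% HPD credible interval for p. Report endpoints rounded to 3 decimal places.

[0.123, 0.494]

The posterior is unimodal and skewed, so the HPD interval has equal density at both endpoints and is the shortest 90% interval.
Solving f(0.123) = f(0.494) with F(0.494) − F(0.123) = 0.90 gives [0.123, 0.494].
For comparison, the equal-tailed interval is [0.138, 0.514]; the HPD is narrower and shifted toward the mode.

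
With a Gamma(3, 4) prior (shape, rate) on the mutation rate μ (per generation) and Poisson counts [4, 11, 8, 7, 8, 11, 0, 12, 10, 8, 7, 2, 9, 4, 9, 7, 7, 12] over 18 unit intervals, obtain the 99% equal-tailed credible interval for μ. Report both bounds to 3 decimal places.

[5.023, 7.784]

Posterior: Gamma(3+136, 4+18) = Gamma(139, 22) (shape, rate).
Equal-tailed 99% interval: Gamma(139, 22) quantiles at 0.005 and 0.995.
Posterior mean ≈ 6.318, SD ≈ 0.536; a Normal approximation gives roughly [4.938, 7.699].
Exact: lower = 5.023; upper = 7.784.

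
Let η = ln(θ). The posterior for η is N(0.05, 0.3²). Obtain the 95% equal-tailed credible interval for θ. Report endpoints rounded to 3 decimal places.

On the log scale the 95% interval is 0.05 ± 1.960 × 0.3 = [-0.5380, 0.6380].
Exponentiate: [e^-0.5380, e^0.6380] = [0.584, 1.893].

[0.584, 1.893]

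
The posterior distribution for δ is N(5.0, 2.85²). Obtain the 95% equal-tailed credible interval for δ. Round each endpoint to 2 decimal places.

[-0.59, 10.59]

The posterior is symmetric, so the 95% equal-tailed interval is δ = 5.0 ± z·2.85 with z = 1.960.
Half-width: 1.960 × 2.85 = 5.59.
5.0 − 5.59 = -0.59; 5.0 + 5.59 = 10.59.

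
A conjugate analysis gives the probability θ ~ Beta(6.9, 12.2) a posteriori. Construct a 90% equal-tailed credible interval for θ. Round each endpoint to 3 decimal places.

Posterior: Beta(6.9, 12.2).
Equal-tailed 90% interval: the 0.05 and 0.95 quantiles of Beta(6.9, 12.2).
Posterior mean ≈ 0.361, SD ≈ 0.107; a Normal approximation gives roughly [0.185, 0.537].
Exact: F⁻¹(0.05) = 0.193; F⁻¹(0.95) = 0.546.

[0.193, 0.546]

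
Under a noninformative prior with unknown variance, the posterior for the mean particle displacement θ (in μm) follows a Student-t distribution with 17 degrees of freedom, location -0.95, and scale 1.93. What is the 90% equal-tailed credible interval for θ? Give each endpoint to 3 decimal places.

The t_17 distribution is symmetric; the 90% interval is -0.95 ± t·1.93 with t_{0.95,17} = 1.740.
Half-width: 1.740 × 1.93 = 3.357.
-0.95 − 3.357 = -4.307; -0.95 + 3.357 = 2.407.

[-4.307, 2.407]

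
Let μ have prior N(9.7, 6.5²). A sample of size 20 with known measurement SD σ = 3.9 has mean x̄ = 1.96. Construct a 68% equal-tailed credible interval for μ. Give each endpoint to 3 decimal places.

[1.237, 2.956]

Posterior precision = 1/6.5² + 20/3.9² = 0.0237 + 1.3149 = 1.3386, so posterior SD = 0.8643.
Posterior mean = (9.7/6.5² + 20·1.96/3.9²) / 1.3386 = 2.0969.
Interval: 2.0969 ± 0.994 × 0.8643 → [1.237, 2.956].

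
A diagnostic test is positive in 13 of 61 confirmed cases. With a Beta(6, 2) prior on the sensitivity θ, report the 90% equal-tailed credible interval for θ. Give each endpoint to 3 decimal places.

[0.191, 0.367]

Posterior: Beta(6+13, 2+48) = Beta(19, 50).
Equal-tailed 90% interval: the 0.05 and 0.95 quantiles of Beta(19, 50).
Posterior mean ≈ 0.275, SD ≈ 0.053; a Normal approximation gives roughly [0.188, 0.363].
Exact: F⁻¹(0.05) = 0.191; F⁻¹(0.95) = 0.367.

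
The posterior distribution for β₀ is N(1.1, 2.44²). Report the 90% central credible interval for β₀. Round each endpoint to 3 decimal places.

[-2.913, 5.113]

The posterior is symmetric, so the 90% equal-tailed interval is β₀ = 1.1 ± z·2.44 with z = 1.645.
Half-width: 1.645 × 2.44 = 4.013.
1.1 − 4.013 = -2.913; 1.1 + 4.013 = 5.113.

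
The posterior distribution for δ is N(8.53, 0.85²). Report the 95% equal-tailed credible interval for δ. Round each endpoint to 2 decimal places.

[6.86, 10.20]

The posterior is symmetric, so the 95% equal-tailed interval is δ = 8.53 ± z·0.85 with z = 1.960.
Half-width: 1.960 × 0.85 = 1.67.
8.53 − 1.67 = 6.86; 8.53 + 1.67 = 10.20.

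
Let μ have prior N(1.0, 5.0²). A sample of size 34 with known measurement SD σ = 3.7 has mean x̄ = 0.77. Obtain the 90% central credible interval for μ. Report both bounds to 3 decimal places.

[-0.262, 1.809]

Posterior precision = 1/5.0² + 34/3.7² = 0.0400 + 2.4836 = 2.5236, so posterior SD = 0.6295.
Posterior mean = (1.0/5.0² + 34·0.77/3.7²) / 2.5236 = 0.7736.
Interval: 0.7736 ± 1.645 × 0.6295 → [-0.262, 1.809].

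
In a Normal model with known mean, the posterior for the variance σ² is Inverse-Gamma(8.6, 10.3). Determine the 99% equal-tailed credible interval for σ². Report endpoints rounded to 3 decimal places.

[0.572, 3.546]

Inverse-Gamma(8.6, 10.3) quantiles: F⁻¹(0.005) and F⁻¹(0.995).
Equivalently, 1/σ² ~ Gamma(8.6, rate = 10.3); invert its 0.995 and 0.005 quantiles.
Posterior mean ≈ 1.355, SD ≈ 0.528; a Normal approximation gives roughly [-0.004, 2.714].
Exact: lower = 0.572; upper = 3.546.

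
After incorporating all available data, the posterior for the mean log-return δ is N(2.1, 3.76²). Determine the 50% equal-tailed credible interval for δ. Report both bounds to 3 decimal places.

[-0.436, 4.636]

The posterior is symmetric, so the 50% equal-tailed interval is δ = 2.1 ± z·3.76 with z = 0.674.
Half-width: 0.674 × 3.76 = 2.536.
2.1 − 2.536 = -0.436; 2.1 + 2.536 = 4.636.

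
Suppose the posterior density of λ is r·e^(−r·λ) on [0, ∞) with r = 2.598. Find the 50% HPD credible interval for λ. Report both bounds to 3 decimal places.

The exponential density is strictly decreasing on [0, ∞), so the HPD interval is anchored at 0: [0, q] with P(λ ≤ q) = 0.50.
q = −ln(1 − 0.50) / 2.598 = 0.6931 / 2.598 = 0.267.

[0.000, 0.267]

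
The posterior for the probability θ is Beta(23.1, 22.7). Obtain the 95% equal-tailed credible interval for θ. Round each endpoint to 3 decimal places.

[0.362, 0.647]

Posterior: Beta(23.1, 22.7).
Equal-tailed 95% interval: the 0.025 and 0.975 quantiles of Beta(23.1, 22.7).
Posterior mean ≈ 0.504, SD ≈ 0.073; a Normal approximation gives roughly [0.361, 0.648].
Exact: F⁻¹(0.025) = 0.362; F⁻¹(0.975) = 0.647.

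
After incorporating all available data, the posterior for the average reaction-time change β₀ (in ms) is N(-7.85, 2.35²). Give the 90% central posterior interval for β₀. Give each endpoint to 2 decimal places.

The posterior is symmetric, so the 90% equal-tailed interval is β₀ = -7.85 ± z·2.35 with z = 1.645.
Half-width: 1.645 × 2.35 = 3.87.
-7.85 − 3.87 = -11.72; -7.85 + 3.87 = -3.98.

[-11.72, -3.98]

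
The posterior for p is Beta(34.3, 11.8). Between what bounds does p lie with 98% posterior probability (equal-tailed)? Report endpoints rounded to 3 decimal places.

Posterior: Beta(34.3, 11.8).
Equal-tailed 98% interval: the 0.01 and 0.99 quantiles of Beta(34.3, 11.8).
Posterior mean ≈ 0.744, SD ≈ 0.064; a Normal approximation gives roughly [0.596, 0.892].
Exact: F⁻¹(0.01) = 0.583; F⁻¹(0.99) = 0.875.

[0.583, 0.875]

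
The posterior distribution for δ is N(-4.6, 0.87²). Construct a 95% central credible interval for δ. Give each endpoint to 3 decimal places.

[-6.305, -2.895]

The posterior is symmetric, so the 95% equal-tailed interval is δ = -4.6 ± z·0.87 with z = 1.960.
Half-width: 1.960 × 0.87 = 1.705.
-4.6 − 1.705 = -6.305; -4.6 + 1.705 = -2.895.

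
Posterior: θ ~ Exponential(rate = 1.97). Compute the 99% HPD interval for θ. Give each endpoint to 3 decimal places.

[0.000, 2.338]

The exponential density is strictly decreasing on [0, ∞), so the HPD interval is anchored at 0: [0, q] with P(θ ≤ q) = 0.99.
q = −ln(1 − 0.99) / 1.97 = 4.6052 / 1.97 = 2.338.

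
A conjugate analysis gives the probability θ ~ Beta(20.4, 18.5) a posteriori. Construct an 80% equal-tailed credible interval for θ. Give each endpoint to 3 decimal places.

[0.422, 0.626]

Posterior: Beta(20.4, 18.5).
Equal-tailed 80% interval: the 0.1 and 0.9 quantiles of Beta(20.4, 18.5).
Posterior mean ≈ 0.524, SD ≈ 0.079; a Normal approximation gives roughly [0.423, 0.626].
Exact: F⁻¹(0.1) = 0.422; F⁻¹(0.9) = 0.626.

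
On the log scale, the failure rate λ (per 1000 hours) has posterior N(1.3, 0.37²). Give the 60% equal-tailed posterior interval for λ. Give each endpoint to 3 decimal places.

On the log scale the 60% interval is 1.3 ± 0.842 × 0.37 = [0.9886, 1.6114].
Exponentiate: [e^0.9886, e^1.6114] = [2.687, 5.010].

[2.687, 5.010]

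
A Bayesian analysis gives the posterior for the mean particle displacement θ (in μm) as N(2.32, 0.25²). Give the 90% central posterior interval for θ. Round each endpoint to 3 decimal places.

[1.909, 2.731]

The posterior is symmetric, so the 90% equal-tailed interval is θ = 2.32 ± z·0.25 with z = 1.645.
Half-width: 1.645 × 0.25 = 0.411.
2.32 − 0.411 = 1.909; 2.32 + 0.411 = 2.731.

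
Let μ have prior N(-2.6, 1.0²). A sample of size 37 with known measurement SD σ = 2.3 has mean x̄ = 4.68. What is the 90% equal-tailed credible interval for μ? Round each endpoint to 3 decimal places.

[3.188, 4.351]

Posterior precision = 1/1.0² + 37/2.3² = 1.0000 + 6.9943 = 7.9943, so posterior SD = 0.3537.
Posterior mean = (-2.6/1.0² + 37·4.68/2.3²) / 7.9943 = 3.7694.
Interval: 3.7694 ± 1.645 × 0.3537 → [3.188, 4.351].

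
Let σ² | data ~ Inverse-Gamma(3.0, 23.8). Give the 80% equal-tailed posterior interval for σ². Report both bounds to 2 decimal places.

[4.47, 21.60]

Inverse-Gamma(3.0, 23.8) quantiles: F⁻¹(0.1) and F⁻¹(0.9).
Equivalently, 1/σ² ~ Gamma(3.0, rate = 23.8); invert its 0.9 and 0.1 quantiles.
Posterior mean ≈ 11.90, SD ≈ 11.90; a Normal approximation gives roughly [-3.35, 27.15].
Exact: lower = 4.47; upper = 21.60.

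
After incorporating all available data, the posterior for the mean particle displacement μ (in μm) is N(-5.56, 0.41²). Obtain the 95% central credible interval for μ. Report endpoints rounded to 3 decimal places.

The posterior is symmetric, so the 95% equal-tailed interval is μ = -5.56 ± z·0.41 with z = 1.960.
Half-width: 1.960 × 0.41 = 0.804.
-5.56 − 0.804 = -6.364; -5.56 + 0.804 = -4.756.

[-6.364, -4.756]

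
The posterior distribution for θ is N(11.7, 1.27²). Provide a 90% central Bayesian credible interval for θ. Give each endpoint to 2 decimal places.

The posterior is symmetric, so the 90% equal-tailed interval is θ = 11.7 ± z·1.27 with z = 1.645.
Half-width: 1.645 × 1.27 = 2.09.
11.7 − 2.09 = 9.61; 11.7 + 2.09 = 13.79.

[9.61, 13.79]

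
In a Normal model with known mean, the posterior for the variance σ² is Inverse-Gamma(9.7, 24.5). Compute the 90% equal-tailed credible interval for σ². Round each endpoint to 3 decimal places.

[1.599, 4.707]

Inverse-Gamma(9.7, 24.5) quantiles: F⁻¹(0.05) and F⁻¹(0.95).
Equivalently, 1/σ² ~ Gamma(9.7, rate = 24.5); invert its 0.95 and 0.05 quantiles.
Posterior mean ≈ 2.816, SD ≈ 1.015; a Normal approximation gives roughly [1.147, 4.485].
Exact: lower = 1.599; upper = 4.707.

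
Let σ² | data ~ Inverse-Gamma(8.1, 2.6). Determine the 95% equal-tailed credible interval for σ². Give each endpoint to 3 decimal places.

[0.179, 0.739]

Inverse-Gamma(8.1, 2.6) quantiles: F⁻¹(0.025) and F⁻¹(0.975).
Equivalently, 1/σ² ~ Gamma(8.1, rate = 2.6); invert its 0.975 and 0.025 quantiles.
Posterior mean ≈ 0.366, SD ≈ 0.148; a Normal approximation gives roughly [0.076, 0.657].
Exact: lower = 0.179; upper = 0.739.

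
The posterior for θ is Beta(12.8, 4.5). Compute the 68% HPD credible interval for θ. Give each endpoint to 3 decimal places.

The posterior is unimodal and skewed, so the HPD interval has equal density at both endpoints and is the shortest 68% interval.
Solving f(0.659) = f(0.862) with F(0.862) − F(0.659) = 0.68 gives [0.659, 0.862].
For comparison, the equal-tailed interval is [0.636, 0.843]; the HPD is narrower and shifted toward the mode.

[0.659, 0.862]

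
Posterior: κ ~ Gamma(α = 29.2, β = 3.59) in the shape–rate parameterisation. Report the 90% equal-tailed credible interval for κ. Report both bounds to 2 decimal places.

Posterior: Gamma(shape 29.2, rate 3.59).
Equal-tailed 90% interval: Gamma(29.2, 3.59) quantiles at 0.05 and 0.95.
Posterior mean ≈ 8.13, SD ≈ 1.51; a Normal approximation gives roughly [5.66, 10.61].
Exact: lower = 5.83; upper = 10.76.

[5.83, 10.76]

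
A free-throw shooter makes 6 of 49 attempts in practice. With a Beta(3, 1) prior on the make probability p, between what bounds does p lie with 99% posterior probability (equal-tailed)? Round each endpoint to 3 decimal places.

[0.063, 0.322]

Posterior: Beta(3+6, 1+43) = Beta(9, 44).
Equal-tailed 99% interval: the 0.005 and 0.995 quantiles of Beta(9, 44).
Posterior mean ≈ 0.170, SD ≈ 0.051; a Normal approximation gives roughly [0.038, 0.301].
Exact: F⁻¹(0.005) = 0.063; F⁻¹(0.995) = 0.322.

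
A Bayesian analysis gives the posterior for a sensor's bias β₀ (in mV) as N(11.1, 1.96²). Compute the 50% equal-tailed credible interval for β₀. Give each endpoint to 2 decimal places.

[9.78, 12.42]

The posterior is symmetric, so the 50% equal-tailed interval is β₀ = 11.1 ± z·1.96 with z = 0.674.
Half-width: 0.674 × 1.96 = 1.32.
11.1 − 1.32 = 9.78; 11.1 + 1.32 = 12.42.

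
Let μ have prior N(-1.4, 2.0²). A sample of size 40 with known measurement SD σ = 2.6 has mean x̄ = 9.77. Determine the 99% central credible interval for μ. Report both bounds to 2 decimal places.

Posterior precision = 1/2.0² + 40/2.6² = 0.2500 + 5.9172 = 6.1672, so posterior SD = 0.4027.
Posterior mean = (-1.4/2.0² + 40·9.77/2.6²) / 6.1672 = 9.3172.
Interval: 9.3172 ± 2.576 × 0.4027 → [8.28, 10.35].

[8.28, 10.35]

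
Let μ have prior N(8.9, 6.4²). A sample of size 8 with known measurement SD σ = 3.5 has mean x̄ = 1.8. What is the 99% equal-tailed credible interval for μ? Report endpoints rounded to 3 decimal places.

Posterior precision = 1/6.4² + 8/3.5² = 0.0244 + 0.6531 = 0.6775, so posterior SD = 1.2149.
Posterior mean = (8.9/6.4² + 8·1.8/3.5²) / 0.6775 = 2.0559.
Interval: 2.0559 ± 2.576 × 1.2149 → [-1.074, 5.185].

[-1.074, 5.185]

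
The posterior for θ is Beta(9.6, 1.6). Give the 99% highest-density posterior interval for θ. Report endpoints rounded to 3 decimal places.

[0.552, 1.000]

The posterior is unimodal and skewed, so the HPD interval has equal density at both endpoints and is the shortest 99% interval.
Solving f(0.552) = f(1.000) with F(1.000) − F(0.552) = 0.99 gives [0.552, 1.000].
For comparison, the equal-tailed interval is [0.511, 0.995]; the HPD is narrower and shifted toward the mode.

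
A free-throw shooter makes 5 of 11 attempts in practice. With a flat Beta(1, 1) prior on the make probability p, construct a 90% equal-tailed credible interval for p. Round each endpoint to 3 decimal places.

Posterior: Beta(1+5, 1+6) = Beta(6, 7).
Equal-tailed 90% interval: the 0.05 and 0.95 quantiles of Beta(6, 7).
Posterior mean ≈ 0.462, SD ≈ 0.133; a Normal approximation gives roughly [0.242, 0.681].
Exact: F⁻¹(0.05) = 0.245; F⁻¹(0.95) = 0.685.

[0.245, 0.685]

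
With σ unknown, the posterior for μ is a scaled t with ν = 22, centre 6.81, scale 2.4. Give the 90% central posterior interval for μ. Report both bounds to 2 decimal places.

The t_22 distribution is symmetric; the 90% interval is 6.81 ± t·2.4 with t_{0.95,22} = 1.717.
Half-width: 1.717 × 2.4 = 4.12.
6.81 − 4.12 = 2.69; 6.81 + 4.12 = 10.93.

[2.69, 10.93]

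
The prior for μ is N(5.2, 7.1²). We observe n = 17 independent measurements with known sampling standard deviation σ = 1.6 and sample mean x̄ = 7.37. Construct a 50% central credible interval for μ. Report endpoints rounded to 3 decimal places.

Posterior precision = 1/7.1² + 17/1.6² = 0.0198 + 6.6406 = 6.6605, so posterior SD = 0.3875.
Posterior mean = (5.2/7.1² + 17·7.37/1.6²) / 6.6605 = 7.3635.
Interval: 7.3635 ± 0.674 × 0.3875 → [7.102, 7.625].

[7.102, 7.625]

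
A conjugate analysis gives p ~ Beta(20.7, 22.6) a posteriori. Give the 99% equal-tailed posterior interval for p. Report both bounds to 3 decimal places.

Posterior: Beta(20.7, 22.6).
Equal-tailed 99% interval: the 0.005 and 0.995 quantiles of Beta(20.7, 22.6).
Posterior mean ≈ 0.478, SD ≈ 0.075; a Normal approximation gives roughly [0.285, 0.671].
Exact: F⁻¹(0.005) = 0.291; F⁻¹(0.995) = 0.669.

[0.291, 0.669]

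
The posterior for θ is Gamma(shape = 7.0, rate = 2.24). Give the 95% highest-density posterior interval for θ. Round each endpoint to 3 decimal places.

[1.049, 5.474]

The posterior is unimodal and skewed, so the HPD interval has equal density at both endpoints and is the shortest 95% interval.
Solving f(1.049) = f(5.474) with F(5.474) − F(1.049) = 0.95 gives [1.049, 5.474].
For comparison, the equal-tailed interval is [1.256, 5.830]; the HPD is narrower and shifted toward the mode.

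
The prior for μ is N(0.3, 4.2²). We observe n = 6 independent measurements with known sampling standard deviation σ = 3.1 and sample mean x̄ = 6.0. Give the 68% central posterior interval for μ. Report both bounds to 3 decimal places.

Posterior precision = 1/4.2² + 6/3.1² = 0.0567 + 0.6243 = 0.6810, so posterior SD = 1.2118.
Posterior mean = (0.3/4.2² + 6·6.0/3.1²) / 0.6810 = 5.5255.
Interval: 5.5255 ± 0.994 × 1.2118 → [4.320, 6.731].

[4.320, 6.731]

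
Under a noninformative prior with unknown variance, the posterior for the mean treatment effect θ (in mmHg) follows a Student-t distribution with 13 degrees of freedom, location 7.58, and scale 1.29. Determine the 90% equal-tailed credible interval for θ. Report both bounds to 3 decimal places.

[5.295, 9.865]

The t_13 distribution is symmetric; the 90% interval is 7.58 ± t·1.29 with t_{0.95,13} = 1.771.
Half-width: 1.771 × 1.29 = 2.285.
7.58 − 2.285 = 5.295; 7.58 + 2.285 = 9.865.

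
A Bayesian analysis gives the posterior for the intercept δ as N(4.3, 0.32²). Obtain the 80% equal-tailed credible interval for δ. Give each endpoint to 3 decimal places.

The posterior is symmetric, so the 80% equal-tailed interval is δ = 4.3 ± z·0.32 with z = 1.282.
Half-width: 1.282 × 0.32 = 0.410.
4.3 − 0.410 = 3.890; 4.3 + 0.410 = 4.710.

[3.890, 4.710]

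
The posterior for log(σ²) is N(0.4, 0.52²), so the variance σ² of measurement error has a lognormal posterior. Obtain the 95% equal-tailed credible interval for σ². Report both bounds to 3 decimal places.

[0.538, 4.134]

On the log scale the 95% interval is 0.4 ± 1.960 × 0.52 = [-0.6192, 1.4192].
Exponentiate: [e^-0.6192, e^1.4192] = [0.538, 4.134].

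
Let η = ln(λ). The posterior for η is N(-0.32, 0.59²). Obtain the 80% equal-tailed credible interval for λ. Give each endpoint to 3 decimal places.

On the log scale the 80% interval is -0.32 ± 1.282 × 0.59 = [-1.0761, 0.4361].
Exponentiate: [e^-1.0761, e^0.4361] = [0.341, 1.547].

[0.341, 1.547]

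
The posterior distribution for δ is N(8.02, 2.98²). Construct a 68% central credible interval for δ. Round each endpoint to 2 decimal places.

[5.06, 10.98]

The posterior is symmetric, so the 68% equal-tailed interval is δ = 8.02 ± z·2.98 with z = 0.994.
Half-width: 0.994 × 2.98 = 2.96.
8.02 − 2.96 = 5.06; 8.02 + 2.96 = 10.98.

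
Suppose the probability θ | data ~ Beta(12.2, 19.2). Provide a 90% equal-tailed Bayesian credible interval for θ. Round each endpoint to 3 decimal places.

Posterior: Beta(12.2, 19.2).
Equal-tailed 90% interval: the 0.05 and 0.95 quantiles of Beta(12.2, 19.2).
Posterior mean ≈ 0.389, SD ≈ 0.086; a Normal approximation gives roughly [0.248, 0.529].
Exact: F⁻¹(0.05) = 0.252; F⁻¹(0.95) = 0.534.

[0.252, 0.534]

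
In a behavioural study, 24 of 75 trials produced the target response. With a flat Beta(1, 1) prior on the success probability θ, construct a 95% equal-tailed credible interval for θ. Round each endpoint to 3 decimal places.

Posterior: Beta(1+24, 1+51) = Beta(25, 52).
Equal-tailed 95% interval: the 0.025 and 0.975 quantiles of Beta(25, 52).
Posterior mean ≈ 0.325, SD ≈ 0.053; a Normal approximation gives roughly [0.221, 0.429].
Exact: F⁻¹(0.025) = 0.225; F⁻¹(0.975) = 0.433.

[0.225, 0.433]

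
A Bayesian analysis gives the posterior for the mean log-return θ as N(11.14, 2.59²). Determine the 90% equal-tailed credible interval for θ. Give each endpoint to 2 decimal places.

The posterior is symmetric, so the 90% equal-tailed interval is θ = 11.14 ± z·2.59 with z = 1.645.
Half-width: 1.645 × 2.59 = 4.26.
11.14 − 4.26 = 6.88; 11.14 + 4.26 = 15.40.

[6.88, 15.40]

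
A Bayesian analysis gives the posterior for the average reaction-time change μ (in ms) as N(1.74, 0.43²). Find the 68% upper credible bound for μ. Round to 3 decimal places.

1.941

Need U with P(μ ≤ U) = 0.68: U = 1.74 + z_{0.32}·0.43.
z = 0.468; U = 1.74 + 0.468 × 0.43 = 1.941.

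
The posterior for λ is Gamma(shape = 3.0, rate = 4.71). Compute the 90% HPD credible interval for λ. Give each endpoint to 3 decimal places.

The posterior is unimodal and skewed, so the HPD interval has equal density at both endpoints and is the shortest 90% interval.
Solving f(0.094) = f(1.163) with F(1.163) − F(0.094) = 0.90 gives [0.094, 1.163].
For comparison, the equal-tailed interval is [0.174, 1.337]; the HPD is narrower and shifted toward the mode.

[0.094, 1.163]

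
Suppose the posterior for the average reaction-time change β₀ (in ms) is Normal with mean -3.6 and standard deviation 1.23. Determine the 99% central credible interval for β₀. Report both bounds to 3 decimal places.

[-6.768, -0.432]

The posterior is symmetric, so the 99% equal-tailed interval is β₀ = -3.6 ± z·1.23 with z = 2.576.
Half-width: 2.576 × 1.23 = 3.168.
-3.6 − 3.168 = -6.768; -3.6 + 3.168 = -0.432.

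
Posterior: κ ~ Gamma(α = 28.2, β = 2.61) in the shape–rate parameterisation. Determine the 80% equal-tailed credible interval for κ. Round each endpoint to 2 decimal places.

Posterior: Gamma(shape 28.2, rate 2.61).
Equal-tailed 80% interval: Gamma(28.2, 2.61) quantiles at 0.1 and 0.9.
Posterior mean ≈ 10.80, SD ≈ 2.03; a Normal approximation gives roughly [8.20, 13.41].
Exact: lower = 8.29; upper = 13.48.

[8.29, 13.48]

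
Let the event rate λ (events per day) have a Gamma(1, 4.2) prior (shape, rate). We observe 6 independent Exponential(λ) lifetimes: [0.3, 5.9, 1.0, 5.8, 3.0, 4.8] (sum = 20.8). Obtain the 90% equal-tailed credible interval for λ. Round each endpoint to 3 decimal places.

Posterior: Gamma(1+6, 4.2+20.8) = Gamma(7, 25.0) (shape, rate).
Equal-tailed 90% interval: Gamma(7, 25.0) quantiles at 0.05 and 0.95.
Posterior mean ≈ 0.280, SD ≈ 0.106; a Normal approximation gives roughly [0.106, 0.454].
Exact: lower = 0.131; upper = 0.474.

[0.131, 0.474]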